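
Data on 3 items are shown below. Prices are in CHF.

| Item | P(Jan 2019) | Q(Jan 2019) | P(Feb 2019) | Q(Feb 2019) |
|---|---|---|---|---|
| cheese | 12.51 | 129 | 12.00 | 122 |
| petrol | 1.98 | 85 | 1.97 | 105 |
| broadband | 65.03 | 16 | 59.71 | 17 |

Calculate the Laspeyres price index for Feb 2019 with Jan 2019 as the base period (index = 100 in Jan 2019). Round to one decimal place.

Laspeyres price index uses base-period quantities as weights.
ΣP(Feb 2019)·Q(Jan 2019) = 12.00×129 + 1.97×85 + 59.71×16 = 1548 + 167.45 + 955.36 = 2670.81
ΣP(Jan 2019)·Q(Jan 2019) = 12.51×129 + 1.98×85 + 65.03×16 = 1613.79 + 168.3 + 1040.48 = 2822.57
Index = 2670.81 / 2822.57 × 100 = 94.6233

94.6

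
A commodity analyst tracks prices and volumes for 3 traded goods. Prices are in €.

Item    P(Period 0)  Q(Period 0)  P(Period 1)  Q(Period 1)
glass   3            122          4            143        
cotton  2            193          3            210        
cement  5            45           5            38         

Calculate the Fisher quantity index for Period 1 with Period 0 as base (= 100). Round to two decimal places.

107.04

Laspeyres component (base-period weights):
ΣP(Period 0)Q(Period 1) = 3×143 + 2×210 + 5×38 = 429 + 420 + 190 = 1039
ΣP(Period 0)Q(Period 0) = 3×122 + 2×193 + 5×45 = 366 + 386 + 225 = 977
L = 1039 / 977 × 100 = 106.3460
Paasche component (current-period weights):
ΣP(Period 1)Q(Period 1) = 4×143 + 3×210 + 5×38 = 572 + 630 + 190 = 1392
ΣP(Period 1)Q(Period 0) = 4×122 + 3×193 + 5×45 = 488 + 579 + 225 = 1292
P = 1392 / 1292 × 100 = 107.7399
Fisher = √(L × P) = √(106.3460 × 107.7399) = 107.0407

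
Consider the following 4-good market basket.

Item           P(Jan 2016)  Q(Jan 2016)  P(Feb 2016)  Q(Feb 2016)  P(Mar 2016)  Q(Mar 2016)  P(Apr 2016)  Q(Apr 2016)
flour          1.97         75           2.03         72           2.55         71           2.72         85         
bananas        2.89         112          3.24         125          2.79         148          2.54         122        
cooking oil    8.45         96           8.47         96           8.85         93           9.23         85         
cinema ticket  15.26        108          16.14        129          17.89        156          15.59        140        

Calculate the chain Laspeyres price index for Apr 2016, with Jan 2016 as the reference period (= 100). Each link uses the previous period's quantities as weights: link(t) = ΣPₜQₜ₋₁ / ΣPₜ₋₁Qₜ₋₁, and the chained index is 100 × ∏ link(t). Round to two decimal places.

Link Jan 2016→Feb 2016:
ΣP(Feb 2016)Q(Jan 2016) = 2.03×75 + 3.24×112 + 8.47×96 + 16.14×108 = 152.25 + 362.88 + 813.12 + 1743.12 = 3071.37
ΣP(Jan 2016)Q(Jan 2016) = 1.97×75 + 2.89×112 + 8.45×96 + 15.26×108 = 147.75 + 323.68 + 811.2 + 1648.08 = 2930.71
link = 3071.37/2930.71 = 1.047995
Link Feb 2016→Mar 2016:
ΣP(Mar 2016)Q(Feb 2016) = 2.55×72 + 2.79×125 + 8.85×96 + 17.89×129 = 183.6 + 348.75 + 849.6 + 2307.81 = 3689.76
ΣP(Feb 2016)Q(Feb 2016) = 2.03×72 + 3.24×125 + 8.47×96 + 16.14×129 = 146.16 + 405 + 813.12 + 2082.06 = 3446.34
link = 3689.76/3446.34 = 1.070631
Link Mar 2016→Apr 2016:
ΣP(Apr 2016)Q(Mar 2016) = 2.72×71 + 2.54×148 + 9.23×93 + 15.59×156 = 193.12 + 375.92 + 858.39 + 2432.04 = 3859.47
ΣP(Mar 2016)Q(Mar 2016) = 2.55×71 + 2.79×148 + 8.85×93 + 17.89×156 = 181.05 + 412.92 + 823.05 + 2790.84 = 4207.86
link = 3859.47/4207.86 = 0.917205
Chained index = 100 × 1.047995 × 1.070631 × 0.917205 = 102.9119

102.91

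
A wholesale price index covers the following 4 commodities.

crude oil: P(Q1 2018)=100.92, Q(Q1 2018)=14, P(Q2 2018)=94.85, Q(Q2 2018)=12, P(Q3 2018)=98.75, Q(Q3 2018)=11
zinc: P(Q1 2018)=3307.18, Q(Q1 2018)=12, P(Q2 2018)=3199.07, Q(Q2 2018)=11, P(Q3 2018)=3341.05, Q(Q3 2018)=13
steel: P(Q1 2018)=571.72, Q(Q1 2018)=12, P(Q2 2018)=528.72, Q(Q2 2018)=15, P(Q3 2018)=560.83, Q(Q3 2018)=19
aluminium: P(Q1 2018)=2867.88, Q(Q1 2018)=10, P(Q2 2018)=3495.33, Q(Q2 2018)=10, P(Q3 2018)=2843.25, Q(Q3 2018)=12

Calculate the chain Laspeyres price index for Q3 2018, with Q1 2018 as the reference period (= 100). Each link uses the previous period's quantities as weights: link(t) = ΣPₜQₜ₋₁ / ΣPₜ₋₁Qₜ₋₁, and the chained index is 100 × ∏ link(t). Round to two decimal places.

99.80

Link Q1 2018→Q2 2018:
ΣP(Q2 2018)Q(Q1 2018) = 94.85×14 + 3199.07×12 + 528.72×12 + 3495.33×10 = 1327.9 + 38388.84 + 6344.64 + 34953.3 = 81014.68
ΣP(Q1 2018)Q(Q1 2018) = 100.92×14 + 3307.18×12 + 571.72×12 + 2867.88×10 = 1412.88 + 39686.16 + 6860.64 + 28678.8 = 76638.48
link = 81014.68/76638.48 = 1.057102
Link Q2 2018→Q3 2018:
ΣP(Q3 2018)Q(Q2 2018) = 98.75×12 + 3341.05×11 + 560.83×15 + 2843.25×10 = 1185 + 36751.55 + 8412.45 + 28432.5 = 74781.5
ΣP(Q2 2018)Q(Q2 2018) = 94.85×12 + 3199.07×11 + 528.72×15 + 3495.33×10 = 1138.2 + 35189.77 + 7930.8 + 34953.3 = 79212.07
link = 74781.5/79212.07 = 0.944067
Chained index = 100 × 1.057102 × 0.944067 = 99.7975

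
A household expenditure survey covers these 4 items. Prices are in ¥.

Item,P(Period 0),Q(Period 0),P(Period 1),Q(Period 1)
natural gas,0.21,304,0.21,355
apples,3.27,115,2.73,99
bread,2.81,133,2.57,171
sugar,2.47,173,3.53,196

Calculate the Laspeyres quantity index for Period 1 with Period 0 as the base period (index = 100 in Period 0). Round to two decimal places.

Laspeyres quantity index uses base-period prices as weights.
ΣP(Period 0)·Q(Period 1) = 0.21×355 + 3.27×99 + 2.81×171 + 2.47×196 = 74.55 + 323.73 + 480.51 + 484.12 = 1362.91
ΣP(Period 0)·Q(Period 0) = 0.21×304 + 3.27×115 + 2.81×133 + 2.47×173 = 63.84 + 376.05 + 373.73 + 427.31 = 1240.93
Index = 1362.91 / 1240.93 × 100 = 109.8297

109.83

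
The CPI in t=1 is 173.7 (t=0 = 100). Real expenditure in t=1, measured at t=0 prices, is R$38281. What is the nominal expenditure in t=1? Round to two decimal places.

Nominal = Real × (Index/100) = 38281 × (173.7/100)
        = 38281 × 1.737 = 66494.0970

66494.10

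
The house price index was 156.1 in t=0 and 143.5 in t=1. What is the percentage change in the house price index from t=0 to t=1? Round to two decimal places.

Change = (143.5 − 156.1) / 156.1 × 100
       = -12.6 / 156.1 × 100 = -8.0717%

-8.07%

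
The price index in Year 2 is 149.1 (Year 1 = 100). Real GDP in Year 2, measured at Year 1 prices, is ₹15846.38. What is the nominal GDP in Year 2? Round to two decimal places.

23626.95

Nominal = Real × (Index/100) = 15846.38 × (149.1/100)
        = 15846.38 × 1.491 = 23626.9526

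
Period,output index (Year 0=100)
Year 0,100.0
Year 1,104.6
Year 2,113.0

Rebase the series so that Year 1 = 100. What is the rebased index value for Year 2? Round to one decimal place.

108.0

Rebased(Year 2) = 113.0 / 104.6 × 100 = 108.0306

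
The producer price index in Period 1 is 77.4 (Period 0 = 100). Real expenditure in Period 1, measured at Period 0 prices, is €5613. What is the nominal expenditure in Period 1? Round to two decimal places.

Nominal = Real × (Index/100) = 5613 × (77.4/100)
        = 5613 × 0.774 = 4344.4620

4344.46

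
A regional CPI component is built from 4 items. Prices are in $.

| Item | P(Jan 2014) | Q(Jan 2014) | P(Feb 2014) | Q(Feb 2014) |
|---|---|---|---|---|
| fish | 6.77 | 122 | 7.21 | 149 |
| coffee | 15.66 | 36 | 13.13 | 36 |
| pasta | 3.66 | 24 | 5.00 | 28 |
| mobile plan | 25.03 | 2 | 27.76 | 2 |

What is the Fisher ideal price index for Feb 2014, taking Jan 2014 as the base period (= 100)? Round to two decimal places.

Laspeyres component (base-period weights):
ΣP(Feb 2014)Q(Jan 2014) = 7.21×122 + 13.13×36 + 5.00×24 + 27.76×2 = 879.62 + 472.68 + 120 + 55.52 = 1527.82
ΣP(Jan 2014)Q(Jan 2014) = 6.77×122 + 15.66×36 + 3.66×24 + 25.03×2 = 825.94 + 563.76 + 87.84 + 50.06 = 1527.6
L = 1527.82 / 1527.6 × 100 = 100.0144
Paasche component (current-period weights):
ΣP(Feb 2014)Q(Feb 2014) = 7.21×149 + 13.13×36 + 5.00×28 + 27.76×2 = 1074.29 + 472.68 + 140 + 55.52 = 1742.49
ΣP(Jan 2014)Q(Feb 2014) = 6.77×149 + 15.66×36 + 3.66×28 + 25.03×2 = 1008.73 + 563.76 + 102.48 + 50.06 = 1725.03
P = 1742.49 / 1725.03 × 100 = 101.0122
Fisher = √(L × P) = √(100.0144 × 101.0122) = 100.5120

100.51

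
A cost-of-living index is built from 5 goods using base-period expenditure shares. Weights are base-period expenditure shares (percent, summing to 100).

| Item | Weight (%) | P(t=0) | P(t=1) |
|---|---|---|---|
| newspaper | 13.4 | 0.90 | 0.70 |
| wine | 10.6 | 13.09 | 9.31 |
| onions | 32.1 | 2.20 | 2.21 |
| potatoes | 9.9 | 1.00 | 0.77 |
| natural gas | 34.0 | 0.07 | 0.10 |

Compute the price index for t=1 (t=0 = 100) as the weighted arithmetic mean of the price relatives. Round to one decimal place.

newspaper: 13.4 × (0.70/0.90) = 13.4 × 0.777778 = 10.4222
wine: 10.6 × (9.31/13.09) = 10.6 × 0.711230 = 7.5390
onions: 32.1 × (2.21/2.20) = 32.1 × 1.004545 = 32.2459
potatoes: 9.9 × (0.77/1.00) = 9.9 × 0.770000 = 7.6230
natural gas: 34.0 × (0.10/0.07) = 34.0 × 1.428571 = 48.5714
Index = Σ wᵢ·(p₁ᵢ/p₀ᵢ) = 10.4222 + 7.5390 + 32.2459 + 7.6230 + 48.5714 = 106.4016

106.4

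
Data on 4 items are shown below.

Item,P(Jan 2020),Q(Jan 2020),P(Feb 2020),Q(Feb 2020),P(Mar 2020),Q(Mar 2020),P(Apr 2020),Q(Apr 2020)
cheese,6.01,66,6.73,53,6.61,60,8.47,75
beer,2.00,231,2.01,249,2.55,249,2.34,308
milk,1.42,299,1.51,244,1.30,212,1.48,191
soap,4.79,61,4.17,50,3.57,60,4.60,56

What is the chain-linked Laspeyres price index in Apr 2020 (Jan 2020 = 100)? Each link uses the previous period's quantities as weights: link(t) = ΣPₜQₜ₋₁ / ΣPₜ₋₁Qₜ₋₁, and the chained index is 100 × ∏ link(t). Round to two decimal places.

116.90

Link Jan 2020→Feb 2020:
ΣP(Feb 2020)Q(Jan 2020) = 6.73×66 + 2.01×231 + 1.51×299 + 4.17×61 = 444.18 + 464.31 + 451.49 + 254.37 = 1614.35
ΣP(Jan 2020)Q(Jan 2020) = 6.01×66 + 2.00×231 + 1.42×299 + 4.79×61 = 396.66 + 462 + 424.58 + 292.19 = 1575.43
link = 1614.35/1575.43 = 1.024704
Link Feb 2020→Mar 2020:
ΣP(Mar 2020)Q(Feb 2020) = 6.61×53 + 2.55×249 + 1.30×244 + 3.57×50 = 350.33 + 634.95 + 317.2 + 178.5 = 1480.98
ΣP(Feb 2020)Q(Feb 2020) = 6.73×53 + 2.01×249 + 1.51×244 + 4.17×50 = 356.69 + 500.49 + 368.44 + 208.5 = 1434.12
link = 1480.98/1434.12 = 1.032675
Link Mar 2020→Apr 2020:
ΣP(Apr 2020)Q(Mar 2020) = 8.47×60 + 2.34×249 + 1.48×212 + 4.60×60 = 508.2 + 582.66 + 313.76 + 276 = 1680.62
ΣP(Mar 2020)Q(Mar 2020) = 6.61×60 + 2.55×249 + 1.30×212 + 3.57×60 = 396.6 + 634.95 + 275.6 + 214.2 = 1521.35
link = 1680.62/1521.35 = 1.104690
Chained index = 100 × 1.024704 × 1.032675 × 1.104690 = 116.8968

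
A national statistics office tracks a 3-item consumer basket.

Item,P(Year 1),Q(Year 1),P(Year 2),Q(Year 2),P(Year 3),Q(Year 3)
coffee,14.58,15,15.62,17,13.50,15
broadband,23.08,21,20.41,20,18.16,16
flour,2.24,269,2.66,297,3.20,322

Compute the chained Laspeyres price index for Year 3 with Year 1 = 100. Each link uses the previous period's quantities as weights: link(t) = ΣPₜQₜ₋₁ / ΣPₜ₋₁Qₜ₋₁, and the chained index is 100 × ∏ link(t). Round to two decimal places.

111.27

Link Year 1→Year 2:
ΣP(Year 2)Q(Year 1) = 15.62×15 + 20.41×21 + 2.66×269 = 234.3 + 428.61 + 715.54 = 1378.45
ΣP(Year 1)Q(Year 1) = 14.58×15 + 23.08×21 + 2.24×269 = 218.7 + 484.68 + 602.56 = 1305.94
link = 1378.45/1305.94 = 1.055523
Link Year 2→Year 3:
ΣP(Year 3)Q(Year 2) = 13.50×17 + 18.16×20 + 3.20×297 = 229.5 + 363.2 + 950.4 = 1543.1
ΣP(Year 2)Q(Year 2) = 15.62×17 + 20.41×20 + 2.66×297 = 265.54 + 408.2 + 790.02 = 1463.76
link = 1543.1/1463.76 = 1.054203
Chained index = 100 × 1.055523 × 1.054203 = 111.2736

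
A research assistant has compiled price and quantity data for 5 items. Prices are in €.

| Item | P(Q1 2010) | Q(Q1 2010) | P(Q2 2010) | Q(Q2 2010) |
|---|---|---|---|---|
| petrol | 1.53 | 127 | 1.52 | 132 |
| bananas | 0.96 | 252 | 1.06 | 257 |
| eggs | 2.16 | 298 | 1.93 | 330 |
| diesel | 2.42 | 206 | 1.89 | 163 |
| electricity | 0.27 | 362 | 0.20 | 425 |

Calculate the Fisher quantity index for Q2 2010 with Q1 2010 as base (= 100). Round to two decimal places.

Laspeyres component (base-period weights):
ΣP(Q1 2010)Q(Q2 2010) = 1.53×132 + 0.96×257 + 2.16×330 + 2.42×163 + 0.27×425 = 201.96 + 246.72 + 712.8 + 394.46 + 114.75 = 1670.69
ΣP(Q1 2010)Q(Q1 2010) = 1.53×127 + 0.96×252 + 2.16×298 + 2.42×206 + 0.27×362 = 194.31 + 241.92 + 643.68 + 498.52 + 97.74 = 1676.17
L = 1670.69 / 1676.17 × 100 = 99.6731
Paasche component (current-period weights):
ΣP(Q2 2010)Q(Q2 2010) = 1.52×132 + 1.06×257 + 1.93×330 + 1.89×163 + 0.20×425 = 200.64 + 272.42 + 636.9 + 308.07 + 85 = 1503.03
ΣP(Q2 2010)Q(Q1 2010) = 1.52×127 + 1.06×252 + 1.93×298 + 1.89×206 + 0.20×362 = 193.04 + 267.12 + 575.14 + 389.34 + 72.4 = 1497.04
P = 1503.03 / 1497.04 × 100 = 100.4001
Fisher = √(L × P) = √(99.6731 × 100.4001) = 100.0359

100.04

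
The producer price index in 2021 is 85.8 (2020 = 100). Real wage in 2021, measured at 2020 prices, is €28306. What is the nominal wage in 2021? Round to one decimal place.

Nominal = Real × (Index/100) = 28306 × (85.8/100)
        = 28306 × 0.858 = 24286.5480

24286.5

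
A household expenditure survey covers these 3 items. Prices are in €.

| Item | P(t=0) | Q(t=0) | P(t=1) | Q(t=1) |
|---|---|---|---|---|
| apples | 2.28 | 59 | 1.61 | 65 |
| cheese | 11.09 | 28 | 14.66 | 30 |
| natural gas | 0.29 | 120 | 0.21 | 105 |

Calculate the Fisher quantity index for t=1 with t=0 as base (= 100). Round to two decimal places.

106.66

Laspeyres component (base-period weights):
ΣP(t=0)Q(t=1) = 2.28×65 + 11.09×30 + 0.29×105 = 148.2 + 332.7 + 30.45 = 511.35
ΣP(t=0)Q(t=0) = 2.28×59 + 11.09×28 + 0.29×120 = 134.52 + 310.52 + 34.8 = 479.84
L = 511.35 / 479.84 × 100 = 106.5668
Paasche component (current-period weights):
ΣP(t=1)Q(t=1) = 1.61×65 + 14.66×30 + 0.21×105 = 104.65 + 439.8 + 22.05 = 566.5
ΣP(t=1)Q(t=0) = 1.61×59 + 14.66×28 + 0.21×120 = 94.99 + 410.48 + 25.2 = 530.67
P = 566.5 / 530.67 × 100 = 106.7518
Fisher = √(L × P) = √(106.5668 × 106.7518) = 106.6593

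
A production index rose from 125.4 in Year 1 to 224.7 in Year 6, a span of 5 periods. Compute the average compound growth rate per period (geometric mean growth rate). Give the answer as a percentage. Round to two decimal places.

Growth factor = (224.7/125.4)^(1/5) = (1.791866)^(1/5) = 1.123728
Growth rate = 1.123728 − 1 = 0.123728 = 12.3728%

12.37%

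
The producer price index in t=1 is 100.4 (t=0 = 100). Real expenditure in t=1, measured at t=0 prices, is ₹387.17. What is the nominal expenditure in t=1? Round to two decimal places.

388.72

Nominal = Real × (Index/100) = 387.17 × (100.4/100)
        = 387.17 × 1.004 = 388.7187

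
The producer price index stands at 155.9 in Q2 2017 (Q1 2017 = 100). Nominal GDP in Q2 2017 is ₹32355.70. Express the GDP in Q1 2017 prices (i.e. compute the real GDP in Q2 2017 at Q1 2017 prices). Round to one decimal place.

Real = Nominal ÷ (Index/100) = 32355.70 ÷ (155.9/100)
     = 32355.70 ÷ 1.559 = 20754.1373

20754.1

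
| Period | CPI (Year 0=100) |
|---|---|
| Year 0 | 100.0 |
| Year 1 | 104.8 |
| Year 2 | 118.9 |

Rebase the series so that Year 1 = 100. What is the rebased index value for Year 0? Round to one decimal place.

95.4

Rebased(Year 0) = 100.0 / 104.8 × 100 = 95.4198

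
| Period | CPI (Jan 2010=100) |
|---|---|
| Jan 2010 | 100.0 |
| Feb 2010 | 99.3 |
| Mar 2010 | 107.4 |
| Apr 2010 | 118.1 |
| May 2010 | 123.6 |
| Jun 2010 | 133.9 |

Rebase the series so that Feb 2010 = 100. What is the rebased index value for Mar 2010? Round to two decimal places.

108.16

Rebased(Mar 2010) = 107.4 / 99.3 × 100 = 108.1571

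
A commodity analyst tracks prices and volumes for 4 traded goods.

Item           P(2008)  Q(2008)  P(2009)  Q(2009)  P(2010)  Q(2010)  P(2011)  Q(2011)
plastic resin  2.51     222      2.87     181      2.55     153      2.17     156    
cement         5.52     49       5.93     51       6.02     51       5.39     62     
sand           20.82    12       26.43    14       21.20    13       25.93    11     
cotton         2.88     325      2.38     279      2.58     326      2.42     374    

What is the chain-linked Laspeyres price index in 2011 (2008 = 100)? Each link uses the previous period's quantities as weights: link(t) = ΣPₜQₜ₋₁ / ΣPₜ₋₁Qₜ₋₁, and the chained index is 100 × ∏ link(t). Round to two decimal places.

92.12

Link 2008→2009:
ΣP(2009)Q(2008) = 2.87×222 + 5.93×49 + 26.43×12 + 2.38×325 = 637.14 + 290.57 + 317.16 + 773.5 = 2018.37
ΣP(2008)Q(2008) = 2.51×222 + 5.52×49 + 20.82×12 + 2.88×325 = 557.22 + 270.48 + 249.84 + 936 = 2013.54
link = 2018.37/2013.54 = 1.002399
Link 2009→2010:
ΣP(2010)Q(2009) = 2.55×181 + 6.02×51 + 21.20×14 + 2.58×279 = 461.55 + 307.02 + 296.8 + 719.82 = 1785.19
ΣP(2009)Q(2009) = 2.87×181 + 5.93×51 + 26.43×14 + 2.38×279 = 519.47 + 302.43 + 370.02 + 664.02 = 1855.94
link = 1785.19/1855.94 = 0.961879
Link 2010→2011:
ΣP(2011)Q(2010) = 2.17×153 + 5.39×51 + 25.93×13 + 2.42×326 = 332.01 + 274.89 + 337.09 + 788.92 = 1732.91
ΣP(2010)Q(2010) = 2.55×153 + 6.02×51 + 21.20×13 + 2.58×326 = 390.15 + 307.02 + 275.6 + 841.08 = 1813.85
link = 1732.91/1813.85 = 0.955377
Chained index = 100 × 1.002399 × 0.961879 × 0.955377 = 92.1161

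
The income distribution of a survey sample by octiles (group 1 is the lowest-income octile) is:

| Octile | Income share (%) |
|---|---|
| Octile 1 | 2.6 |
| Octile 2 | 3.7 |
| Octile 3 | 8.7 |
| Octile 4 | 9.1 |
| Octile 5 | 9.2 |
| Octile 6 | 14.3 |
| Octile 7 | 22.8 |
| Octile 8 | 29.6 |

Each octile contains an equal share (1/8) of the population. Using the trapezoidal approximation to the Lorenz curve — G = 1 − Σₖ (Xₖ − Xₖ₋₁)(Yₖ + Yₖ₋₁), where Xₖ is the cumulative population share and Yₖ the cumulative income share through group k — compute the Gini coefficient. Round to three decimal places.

0.377

Cumulative income shares Yₖ: 0.0260, 0.0630, 0.1500, 0.2410, 0.3330, 0.4760, 0.7040, 1.0000
Σ (Xₖ−Xₖ₋₁)(Yₖ+Yₖ₋₁) = (1/8)(0.0260+0.0000) + (1/8)(0.0630+0.0260) + (1/8)(0.1500+0.0630) + (1/8)(0.2410+0.1500) + (1/8)(0.3330+0.2410) + (1/8)(0.4760+0.3330) + (1/8)(0.7040+0.4760) + (1/8)(1.0000+0.7040)
  = 0.0033 + 0.0111 + 0.0266 + 0.0489 + 0.0717 + 0.1011 + 0.1475 + 0.2130 = 0.6232
G = 1 − 0.6232 = 0.3768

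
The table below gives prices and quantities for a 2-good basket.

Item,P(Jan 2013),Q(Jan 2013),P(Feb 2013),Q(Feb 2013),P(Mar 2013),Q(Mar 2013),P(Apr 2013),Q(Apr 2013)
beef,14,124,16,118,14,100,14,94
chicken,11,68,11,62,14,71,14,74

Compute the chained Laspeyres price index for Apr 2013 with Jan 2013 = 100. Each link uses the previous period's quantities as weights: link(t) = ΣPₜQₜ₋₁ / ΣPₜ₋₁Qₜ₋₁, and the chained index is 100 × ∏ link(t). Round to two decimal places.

107.84

Link Jan 2013→Feb 2013:
ΣP(Feb 2013)Q(Jan 2013) = 16×124 + 11×68 = 1984 + 748 = 2732
ΣP(Jan 2013)Q(Jan 2013) = 14×124 + 11×68 = 1736 + 748 = 2484
link = 2732/2484 = 1.099839
Link Feb 2013→Mar 2013:
ΣP(Mar 2013)Q(Feb 2013) = 14×118 + 14×62 = 1652 + 868 = 2520
ΣP(Feb 2013)Q(Feb 2013) = 16×118 + 11×62 = 1888 + 682 = 2570
link = 2520/2570 = 0.980545
Link Mar 2013→Apr 2013:
ΣP(Apr 2013)Q(Mar 2013) = 14×100 + 14×71 = 1400 + 994 = 2394
ΣP(Mar 2013)Q(Mar 2013) = 14×100 + 14×71 = 1400 + 994 = 2394
link = 2394/2394 = 1.000000
Chained index = 100 × 1.099839 × 0.980545 × 1.000000 = 107.8441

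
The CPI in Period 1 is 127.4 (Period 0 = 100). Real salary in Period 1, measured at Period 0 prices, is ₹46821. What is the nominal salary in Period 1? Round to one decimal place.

Nominal = Real × (Index/100) = 46821 × (127.4/100)
        = 46821 × 1.274 = 59649.9540

59650.0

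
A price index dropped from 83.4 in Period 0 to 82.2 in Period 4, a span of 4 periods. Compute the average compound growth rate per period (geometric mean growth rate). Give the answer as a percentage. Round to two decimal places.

Growth factor = (82.2/83.4)^(1/4) = (0.985612)^(1/4) = 0.996383
Growth rate = 0.996383 − 1 = -0.003617 = -0.3617%

-0.36%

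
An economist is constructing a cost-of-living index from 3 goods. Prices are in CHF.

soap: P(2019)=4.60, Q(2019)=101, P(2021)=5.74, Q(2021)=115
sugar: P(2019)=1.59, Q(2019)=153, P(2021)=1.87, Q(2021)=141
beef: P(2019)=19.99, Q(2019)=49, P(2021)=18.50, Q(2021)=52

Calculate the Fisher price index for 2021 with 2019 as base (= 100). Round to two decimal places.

Laspeyres component (base-period weights):
ΣP(2021)Q(2019) = 5.74×101 + 1.87×153 + 18.50×49 = 579.74 + 286.11 + 906.5 = 1772.35
ΣP(2019)Q(2019) = 4.60×101 + 1.59×153 + 19.99×49 = 464.6 + 243.27 + 979.51 = 1687.38
L = 1772.35 / 1687.38 × 100 = 105.0356
Paasche component (current-period weights):
ΣP(2021)Q(2021) = 5.74×115 + 1.87×141 + 18.50×52 = 660.1 + 263.67 + 962 = 1885.77
ΣP(2019)Q(2021) = 4.60×115 + 1.59×141 + 19.99×52 = 529 + 224.19 + 1039.48 = 1792.67
P = 1885.77 / 1792.67 × 100 = 105.1934
Fisher = √(L × P) = √(105.0356 × 105.1934) = 105.1145

105.11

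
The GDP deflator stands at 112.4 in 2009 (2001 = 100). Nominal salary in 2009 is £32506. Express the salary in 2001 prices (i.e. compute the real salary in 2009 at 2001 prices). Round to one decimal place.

28919.9

Real = Nominal ÷ (Index/100) = 32506 ÷ (112.4/100)
     = 32506 ÷ 1.124 = 28919.9288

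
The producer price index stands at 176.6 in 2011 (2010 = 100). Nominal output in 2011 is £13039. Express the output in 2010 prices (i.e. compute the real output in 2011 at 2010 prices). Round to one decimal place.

Real = Nominal ÷ (Index/100) = 13039 ÷ (176.6/100)
     = 13039 ÷ 1.766 = 7383.3522

7383.4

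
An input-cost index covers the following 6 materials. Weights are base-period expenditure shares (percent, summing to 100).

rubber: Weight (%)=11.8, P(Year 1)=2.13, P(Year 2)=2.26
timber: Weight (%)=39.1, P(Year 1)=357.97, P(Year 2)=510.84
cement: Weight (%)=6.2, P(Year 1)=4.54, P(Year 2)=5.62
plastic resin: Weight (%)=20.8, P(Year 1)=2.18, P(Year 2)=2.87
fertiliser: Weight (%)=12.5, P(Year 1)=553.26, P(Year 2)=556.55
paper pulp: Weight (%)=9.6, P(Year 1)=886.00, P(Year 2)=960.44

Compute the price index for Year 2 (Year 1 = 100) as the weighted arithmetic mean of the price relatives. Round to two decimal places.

126.36

rubber: 11.8 × (2.26/2.13) = 11.8 × 1.061033 = 12.5202
timber: 39.1 × (510.84/357.97) = 39.1 × 1.427047 = 55.7975
cement: 6.2 × (5.62/4.54) = 6.2 × 1.237885 = 7.6749
plastic resin: 20.8 × (2.87/2.18) = 20.8 × 1.316514 = 27.3835
fertiliser: 12.5 × (556.55/553.26) = 12.5 × 1.005947 = 12.5743
paper pulp: 9.6 × (960.44/886.00) = 9.6 × 1.084018 = 10.4066
Index = Σ wᵢ·(p₁ᵢ/p₀ᵢ) = 12.5202 + 55.7975 + 7.6749 + 27.3835 + 12.5743 + 10.4066 = 126.3570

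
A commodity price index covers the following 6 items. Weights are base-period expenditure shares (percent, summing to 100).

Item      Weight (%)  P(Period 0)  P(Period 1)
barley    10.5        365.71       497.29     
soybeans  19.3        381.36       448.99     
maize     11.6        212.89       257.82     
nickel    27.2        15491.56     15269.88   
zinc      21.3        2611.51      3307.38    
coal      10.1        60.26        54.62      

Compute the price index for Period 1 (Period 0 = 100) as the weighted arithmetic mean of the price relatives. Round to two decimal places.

barley: 10.5 × (497.29/365.71) = 10.5 × 1.359793 = 14.2778
soybeans: 19.3 × (448.99/381.36) = 19.3 × 1.177339 = 22.7226
maize: 11.6 × (257.82/212.89) = 11.6 × 1.211048 = 14.0482
nickel: 27.2 × (15269.88/15491.56) = 27.2 × 0.985690 = 26.8108
zinc: 21.3 × (3307.38/2611.51) = 21.3 × 1.266463 = 26.9757
coal: 10.1 × (54.62/60.26) = 10.1 × 0.906406 = 9.1547
Index = Σ wᵢ·(p₁ᵢ/p₀ᵢ) = 14.2778 + 22.7226 + 14.0482 + 26.8108 + 26.9757 + 9.1547 = 113.9898

113.99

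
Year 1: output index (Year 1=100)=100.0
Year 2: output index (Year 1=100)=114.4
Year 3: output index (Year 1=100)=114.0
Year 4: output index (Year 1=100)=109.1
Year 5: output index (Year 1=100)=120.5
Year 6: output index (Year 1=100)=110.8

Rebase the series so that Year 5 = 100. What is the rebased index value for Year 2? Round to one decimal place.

94.9

Rebased(Year 2) = 114.4 / 120.5 × 100 = 94.9378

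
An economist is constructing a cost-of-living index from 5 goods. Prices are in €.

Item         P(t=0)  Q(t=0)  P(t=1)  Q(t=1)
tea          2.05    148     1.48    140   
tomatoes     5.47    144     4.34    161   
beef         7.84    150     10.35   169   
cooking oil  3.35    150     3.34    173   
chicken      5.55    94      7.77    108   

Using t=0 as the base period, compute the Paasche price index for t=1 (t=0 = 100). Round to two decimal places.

110.91

Paasche price index uses current-period quantities as weights.
ΣP(t=1)·Q(t=1) = 1.48×140 + 4.34×161 + 10.35×169 + 3.34×173 + 7.77×108 = 207.2 + 698.74 + 1749.15 + 577.82 + 839.16 = 4072.07
ΣP(t=0)·Q(t=1) = 2.05×140 + 5.47×161 + 7.84×169 + 3.35×173 + 5.55×108 = 287 + 880.67 + 1324.96 + 579.55 + 599.4 = 3671.58
Index = 4072.07 / 3671.58 × 100 = 110.9078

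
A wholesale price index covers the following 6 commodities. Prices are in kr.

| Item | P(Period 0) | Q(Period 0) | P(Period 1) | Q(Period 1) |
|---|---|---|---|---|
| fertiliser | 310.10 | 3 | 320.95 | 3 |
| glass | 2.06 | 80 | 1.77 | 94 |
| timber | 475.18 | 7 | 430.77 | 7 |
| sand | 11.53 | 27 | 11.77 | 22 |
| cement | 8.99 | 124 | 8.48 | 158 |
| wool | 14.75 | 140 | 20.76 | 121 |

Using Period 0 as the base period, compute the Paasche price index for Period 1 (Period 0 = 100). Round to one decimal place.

Paasche price index uses current-period quantities as weights.
ΣP(Period 1)·Q(Period 1) = 320.95×3 + 1.77×94 + 430.77×7 + 11.77×22 + 8.48×158 + 20.76×121 = 962.85 + 166.38 + 3015.39 + 258.94 + 1339.84 + 2511.96 = 8255.36
ΣP(Period 0)·Q(Period 1) = 310.10×3 + 2.06×94 + 475.18×7 + 11.53×22 + 8.99×158 + 14.75×121 = 930.3 + 193.64 + 3326.26 + 253.66 + 1420.42 + 1784.75 = 7909.03
Index = 8255.36 / 7909.03 × 100 = 104.3789

104.4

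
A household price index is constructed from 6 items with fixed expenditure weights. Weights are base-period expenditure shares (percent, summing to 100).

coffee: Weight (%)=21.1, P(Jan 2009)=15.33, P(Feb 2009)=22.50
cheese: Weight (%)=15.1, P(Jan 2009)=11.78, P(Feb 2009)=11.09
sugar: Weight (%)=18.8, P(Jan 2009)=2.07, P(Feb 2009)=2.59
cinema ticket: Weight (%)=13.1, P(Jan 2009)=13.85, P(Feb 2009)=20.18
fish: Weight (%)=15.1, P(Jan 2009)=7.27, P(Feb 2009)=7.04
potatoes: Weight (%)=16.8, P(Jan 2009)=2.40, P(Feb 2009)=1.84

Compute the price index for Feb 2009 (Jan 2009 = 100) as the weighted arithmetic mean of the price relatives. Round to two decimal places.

coffee: 21.1 × (22.50/15.33) = 21.1 × 1.467710 = 30.9687
cheese: 15.1 × (11.09/11.78) = 15.1 × 0.941426 = 14.2155
sugar: 18.8 × (2.59/2.07) = 18.8 × 1.251208 = 23.5227
cinema ticket: 13.1 × (20.18/13.85) = 13.1 × 1.457040 = 19.0872
fish: 15.1 × (7.04/7.27) = 15.1 × 0.968363 = 14.6223
potatoes: 16.8 × (1.84/2.40) = 16.8 × 0.766667 = 12.8800
Index = Σ wᵢ·(p₁ᵢ/p₀ᵢ) = 30.9687 + 14.2155 + 23.5227 + 19.0872 + 14.6223 + 12.8800 = 115.2964

115.30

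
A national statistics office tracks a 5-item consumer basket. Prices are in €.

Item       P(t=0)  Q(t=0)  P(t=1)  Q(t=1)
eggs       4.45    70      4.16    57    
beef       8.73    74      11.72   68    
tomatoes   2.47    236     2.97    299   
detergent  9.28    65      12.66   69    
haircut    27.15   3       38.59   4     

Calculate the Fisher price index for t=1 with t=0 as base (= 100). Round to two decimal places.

126.05

Laspeyres component (base-period weights):
ΣP(t=1)Q(t=0) = 4.16×70 + 11.72×74 + 2.97×236 + 12.66×65 + 38.59×3 = 291.2 + 867.28 + 700.92 + 822.9 + 115.77 = 2798.07
ΣP(t=0)Q(t=0) = 4.45×70 + 8.73×74 + 2.47×236 + 9.28×65 + 27.15×3 = 311.5 + 646.02 + 582.92 + 603.2 + 81.45 = 2225.09
L = 2798.07 / 2225.09 × 100 = 125.7509
Paasche component (current-period weights):
ΣP(t=1)Q(t=1) = 4.16×57 + 11.72×68 + 2.97×299 + 12.66×69 + 38.59×4 = 237.12 + 796.96 + 888.03 + 873.54 + 154.36 = 2950.01
ΣP(t=0)Q(t=1) = 4.45×57 + 8.73×68 + 2.47×299 + 9.28×69 + 27.15×4 = 253.65 + 593.64 + 738.53 + 640.32 + 108.6 = 2334.74
P = 2950.01 / 2334.74 × 100 = 126.3528
Fisher = √(L × P) = √(125.7509 × 126.3528) = 126.0515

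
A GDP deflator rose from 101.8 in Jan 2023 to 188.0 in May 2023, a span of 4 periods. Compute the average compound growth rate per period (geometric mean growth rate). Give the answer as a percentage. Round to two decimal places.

16.57%

Growth factor = (188.0/101.8)^(1/4) = (1.846758)^(1/4) = 1.165742
Growth rate = 1.165742 − 1 = 0.165742 = 16.5742%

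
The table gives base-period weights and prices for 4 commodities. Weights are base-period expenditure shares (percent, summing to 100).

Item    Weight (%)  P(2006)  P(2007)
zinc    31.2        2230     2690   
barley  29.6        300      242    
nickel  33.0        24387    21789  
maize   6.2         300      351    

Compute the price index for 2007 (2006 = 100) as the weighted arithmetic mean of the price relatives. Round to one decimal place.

zinc: 31.2 × (2690/2230) = 31.2 × 1.206278 = 37.6359
barley: 29.6 × (242/300) = 29.6 × 0.806667 = 23.8773
nickel: 33.0 × (21789/24387) = 33.0 × 0.893468 = 29.4844
maize: 6.2 × (351/300) = 6.2 × 1.170000 = 7.2540
Index = Σ wᵢ·(p₁ᵢ/p₀ᵢ) = 37.6359 + 23.8773 + 29.4844 + 7.2540 = 98.2516

98.3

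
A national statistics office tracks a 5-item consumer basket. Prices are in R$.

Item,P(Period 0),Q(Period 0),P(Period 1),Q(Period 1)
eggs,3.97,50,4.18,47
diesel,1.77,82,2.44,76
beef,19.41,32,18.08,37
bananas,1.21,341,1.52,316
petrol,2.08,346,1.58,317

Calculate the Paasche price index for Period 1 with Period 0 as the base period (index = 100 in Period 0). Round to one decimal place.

Paasche price index uses current-period quantities as weights.
ΣP(Period 1)·Q(Period 1) = 4.18×47 + 2.44×76 + 18.08×37 + 1.52×316 + 1.58×317 = 196.46 + 185.44 + 668.96 + 480.32 + 500.86 = 2032.04
ΣP(Period 0)·Q(Period 1) = 3.97×47 + 1.77×76 + 19.41×37 + 1.21×316 + 2.08×317 = 186.59 + 134.52 + 718.17 + 382.36 + 659.36 = 2081
Index = 2032.04 / 2081 × 100 = 97.6473

97.6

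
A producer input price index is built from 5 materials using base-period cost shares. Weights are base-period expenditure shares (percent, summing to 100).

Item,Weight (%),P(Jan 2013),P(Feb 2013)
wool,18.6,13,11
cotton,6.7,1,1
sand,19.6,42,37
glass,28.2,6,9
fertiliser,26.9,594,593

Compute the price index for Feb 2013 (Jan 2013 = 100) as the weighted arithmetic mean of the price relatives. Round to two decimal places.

108.86

wool: 18.6 × (11/13) = 18.6 × 0.846154 = 15.7385
cotton: 6.7 × (1/1) = 6.7 × 1.000000 = 6.7000
sand: 19.6 × (37/42) = 19.6 × 0.880952 = 17.2667
glass: 28.2 × (9/6) = 28.2 × 1.500000 = 42.3000
fertiliser: 26.9 × (593/594) = 26.9 × 0.998316 = 26.8547
Index = Σ wᵢ·(p₁ᵢ/p₀ᵢ) = 15.7385 + 6.7000 + 17.2667 + 42.3000 + 26.8547 = 108.8598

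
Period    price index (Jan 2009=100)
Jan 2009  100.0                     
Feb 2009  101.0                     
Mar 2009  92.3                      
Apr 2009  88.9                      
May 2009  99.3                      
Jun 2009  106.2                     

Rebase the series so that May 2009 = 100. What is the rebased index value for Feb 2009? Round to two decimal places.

101.71

Rebased(Feb 2009) = 101.0 / 99.3 × 100 = 101.7120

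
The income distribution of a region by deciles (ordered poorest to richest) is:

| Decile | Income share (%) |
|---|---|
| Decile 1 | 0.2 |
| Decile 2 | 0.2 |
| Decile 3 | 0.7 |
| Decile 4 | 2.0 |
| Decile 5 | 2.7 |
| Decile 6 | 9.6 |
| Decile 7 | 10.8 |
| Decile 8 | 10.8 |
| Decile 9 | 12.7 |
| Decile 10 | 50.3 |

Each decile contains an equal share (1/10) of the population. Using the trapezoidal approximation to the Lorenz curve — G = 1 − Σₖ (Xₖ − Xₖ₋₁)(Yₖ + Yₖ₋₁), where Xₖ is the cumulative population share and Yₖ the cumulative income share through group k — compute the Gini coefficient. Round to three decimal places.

Cumulative income shares Yₖ: 0.0020, 0.0040, 0.0110, 0.0310, 0.0580, 0.1540, 0.2620, 0.3700, 0.4970, 1.0000
Σ (Xₖ−Xₖ₋₁)(Yₖ+Yₖ₋₁) = (1/10)(0.0020+0.0000) + (1/10)(0.0040+0.0020) + (1/10)(0.0110+0.0040) + (1/10)(0.0310+0.0110) + (1/10)(0.0580+0.0310) + (1/10)(0.1540+0.0580) + (1/10)(0.2620+0.1540) + (1/10)(0.3700+0.2620) + (1/10)(0.4970+0.3700) + (1/10)(1.0000+0.4970)
  = 0.0002 + 0.0006 + 0.0015 + 0.0042 + 0.0089 + 0.0212 + 0.0416 + 0.0632 + 0.0867 + 0.1497 = 0.3778
G = 1 − 0.3778 = 0.6222

0.622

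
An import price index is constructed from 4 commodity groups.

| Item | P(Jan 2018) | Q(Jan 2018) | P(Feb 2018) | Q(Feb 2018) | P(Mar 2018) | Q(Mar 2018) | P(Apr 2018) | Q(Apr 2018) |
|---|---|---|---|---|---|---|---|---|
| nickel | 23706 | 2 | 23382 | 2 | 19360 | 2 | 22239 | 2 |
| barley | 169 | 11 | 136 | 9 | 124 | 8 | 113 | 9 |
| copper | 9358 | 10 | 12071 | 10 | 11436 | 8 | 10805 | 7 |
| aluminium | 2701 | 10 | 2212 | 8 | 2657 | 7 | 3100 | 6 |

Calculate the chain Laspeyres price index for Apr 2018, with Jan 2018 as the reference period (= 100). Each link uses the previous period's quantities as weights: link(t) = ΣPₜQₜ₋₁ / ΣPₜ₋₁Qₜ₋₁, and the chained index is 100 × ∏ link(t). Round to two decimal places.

108.53

Link Jan 2018→Feb 2018:
ΣP(Feb 2018)Q(Jan 2018) = 23382×2 + 136×11 + 12071×10 + 2212×10 = 46764 + 1496 + 120710 + 22120 = 191090
ΣP(Jan 2018)Q(Jan 2018) = 23706×2 + 169×11 + 9358×10 + 2701×10 = 47412 + 1859 + 93580 + 27010 = 169861
link = 191090/169861 = 1.124979
Link Feb 2018→Mar 2018:
ΣP(Mar 2018)Q(Feb 2018) = 19360×2 + 124×9 + 11436×10 + 2657×8 = 38720 + 1116 + 114360 + 21256 = 175452
ΣP(Feb 2018)Q(Feb 2018) = 23382×2 + 136×9 + 12071×10 + 2212×8 = 46764 + 1224 + 120710 + 17696 = 186394
link = 175452/186394 = 0.941296
Link Mar 2018→Apr 2018:
ΣP(Apr 2018)Q(Mar 2018) = 22239×2 + 113×8 + 10805×8 + 3100×7 = 44478 + 904 + 86440 + 21700 = 153522
ΣP(Mar 2018)Q(Mar 2018) = 19360×2 + 124×8 + 11436×8 + 2657×7 = 38720 + 992 + 91488 + 18599 = 149799
link = 153522/149799 = 1.024853
Chained index = 100 × 1.124979 × 0.941296 × 1.024853 = 108.5256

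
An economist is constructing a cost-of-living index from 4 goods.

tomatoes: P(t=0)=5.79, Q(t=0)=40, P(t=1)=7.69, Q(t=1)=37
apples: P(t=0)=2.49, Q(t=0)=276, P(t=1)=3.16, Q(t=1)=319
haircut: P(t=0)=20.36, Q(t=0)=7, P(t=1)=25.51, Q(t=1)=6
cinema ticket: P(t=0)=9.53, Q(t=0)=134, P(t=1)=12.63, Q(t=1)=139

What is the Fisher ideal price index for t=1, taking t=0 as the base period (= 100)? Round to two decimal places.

130.42

Laspeyres component (base-period weights):
ΣP(t=1)Q(t=0) = 7.69×40 + 3.16×276 + 25.51×7 + 12.63×134 = 307.6 + 872.16 + 178.57 + 1692.42 = 3050.75
ΣP(t=0)Q(t=0) = 5.79×40 + 2.49×276 + 20.36×7 + 9.53×134 = 231.6 + 687.24 + 142.52 + 1277.02 = 2338.38
L = 3050.75 / 2338.38 × 100 = 130.4643
Paasche component (current-period weights):
ΣP(t=1)Q(t=1) = 7.69×37 + 3.16×319 + 25.51×6 + 12.63×139 = 284.53 + 1008.04 + 153.06 + 1755.57 = 3201.2
ΣP(t=0)Q(t=1) = 5.79×37 + 2.49×319 + 20.36×6 + 9.53×139 = 214.23 + 794.31 + 122.16 + 1324.67 = 2455.37
P = 3201.2 / 2455.37 × 100 = 130.3755
Fisher = √(L × P) = √(130.4643 × 130.3755) = 130.4199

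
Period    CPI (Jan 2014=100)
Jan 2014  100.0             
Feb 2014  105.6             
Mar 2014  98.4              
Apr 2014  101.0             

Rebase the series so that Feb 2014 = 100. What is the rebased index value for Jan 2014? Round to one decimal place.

94.7

Rebased(Jan 2014) = 100.0 / 105.6 × 100 = 94.6970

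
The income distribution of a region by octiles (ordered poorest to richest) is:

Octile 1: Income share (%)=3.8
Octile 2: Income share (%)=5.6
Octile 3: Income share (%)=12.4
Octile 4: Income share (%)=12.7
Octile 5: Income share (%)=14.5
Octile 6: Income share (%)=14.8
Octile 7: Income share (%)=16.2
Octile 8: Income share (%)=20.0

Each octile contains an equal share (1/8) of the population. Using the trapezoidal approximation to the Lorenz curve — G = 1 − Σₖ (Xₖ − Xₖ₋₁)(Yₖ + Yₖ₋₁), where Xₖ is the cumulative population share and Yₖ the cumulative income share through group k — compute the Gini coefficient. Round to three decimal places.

0.219

Cumulative income shares Yₖ: 0.0380, 0.0940, 0.2180, 0.3450, 0.4900, 0.6380, 0.8000, 1.0000
Σ (Xₖ−Xₖ₋₁)(Yₖ+Yₖ₋₁) = (1/8)(0.0380+0.0000) + (1/8)(0.0940+0.0380) + (1/8)(0.2180+0.0940) + (1/8)(0.3450+0.2180) + (1/8)(0.4900+0.3450) + (1/8)(0.6380+0.4900) + (1/8)(0.8000+0.6380) + (1/8)(1.0000+0.8000)
  = 0.0047 + 0.0165 + 0.0390 + 0.0704 + 0.1044 + 0.1410 + 0.1798 + 0.2250 = 0.7808
G = 1 − 0.7808 = 0.2192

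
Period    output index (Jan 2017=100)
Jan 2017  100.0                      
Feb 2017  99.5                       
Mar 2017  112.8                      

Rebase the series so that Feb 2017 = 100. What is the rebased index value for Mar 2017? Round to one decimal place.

Rebased(Mar 2017) = 112.8 / 99.5 × 100 = 113.3668

113.4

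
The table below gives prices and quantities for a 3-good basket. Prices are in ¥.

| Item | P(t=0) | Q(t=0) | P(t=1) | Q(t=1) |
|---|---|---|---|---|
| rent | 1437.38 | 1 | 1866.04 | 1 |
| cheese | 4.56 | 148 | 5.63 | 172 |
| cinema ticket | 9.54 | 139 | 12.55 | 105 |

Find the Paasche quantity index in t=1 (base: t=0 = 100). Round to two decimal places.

93.44

Paasche quantity index uses current-period prices as weights.
ΣP(t=1)·Q(t=1) = 1866.04×1 + 5.63×172 + 12.55×105 = 1866.04 + 968.36 + 1317.75 = 4152.15
ΣP(t=1)·Q(t=0) = 1866.04×1 + 5.63×148 + 12.55×139 = 1866.04 + 833.24 + 1744.45 = 4443.73
Index = 4152.15 / 4443.73 × 100 = 93.4384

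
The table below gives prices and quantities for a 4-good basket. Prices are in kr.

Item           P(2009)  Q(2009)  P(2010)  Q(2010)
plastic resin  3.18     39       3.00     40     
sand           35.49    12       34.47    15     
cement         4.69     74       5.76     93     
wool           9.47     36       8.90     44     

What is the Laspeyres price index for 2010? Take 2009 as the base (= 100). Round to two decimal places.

Laspeyres price index uses base-period quantities as weights.
ΣP(2010)·Q(2009) = 3.00×39 + 34.47×12 + 5.76×74 + 8.90×36 = 117 + 413.64 + 426.24 + 320.4 = 1277.28
ΣP(2009)·Q(2009) = 3.18×39 + 35.49×12 + 4.69×74 + 9.47×36 = 124.02 + 425.88 + 347.06 + 340.92 = 1237.88
Index = 1277.28 / 1237.88 × 100 = 103.1829

103.18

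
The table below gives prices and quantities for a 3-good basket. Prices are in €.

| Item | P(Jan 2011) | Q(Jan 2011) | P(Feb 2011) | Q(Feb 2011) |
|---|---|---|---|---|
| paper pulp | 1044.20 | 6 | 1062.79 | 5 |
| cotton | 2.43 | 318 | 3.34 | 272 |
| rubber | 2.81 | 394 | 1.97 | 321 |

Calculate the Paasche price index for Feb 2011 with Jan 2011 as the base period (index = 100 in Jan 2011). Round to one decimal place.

Paasche price index uses current-period quantities as weights.
ΣP(Feb 2011)·Q(Feb 2011) = 1062.79×5 + 3.34×272 + 1.97×321 = 5313.95 + 908.48 + 632.37 = 6854.8
ΣP(Jan 2011)·Q(Feb 2011) = 1044.20×5 + 2.43×272 + 2.81×321 = 5221 + 660.96 + 902.01 = 6783.97
Index = 6854.8 / 6783.97 × 100 = 101.0441

101.0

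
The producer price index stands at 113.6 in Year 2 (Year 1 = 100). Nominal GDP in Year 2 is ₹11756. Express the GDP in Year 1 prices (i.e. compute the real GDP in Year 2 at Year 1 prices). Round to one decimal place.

10348.6

Real = Nominal ÷ (Index/100) = 11756 ÷ (113.6/100)
     = 11756 ÷ 1.136 = 10348.5915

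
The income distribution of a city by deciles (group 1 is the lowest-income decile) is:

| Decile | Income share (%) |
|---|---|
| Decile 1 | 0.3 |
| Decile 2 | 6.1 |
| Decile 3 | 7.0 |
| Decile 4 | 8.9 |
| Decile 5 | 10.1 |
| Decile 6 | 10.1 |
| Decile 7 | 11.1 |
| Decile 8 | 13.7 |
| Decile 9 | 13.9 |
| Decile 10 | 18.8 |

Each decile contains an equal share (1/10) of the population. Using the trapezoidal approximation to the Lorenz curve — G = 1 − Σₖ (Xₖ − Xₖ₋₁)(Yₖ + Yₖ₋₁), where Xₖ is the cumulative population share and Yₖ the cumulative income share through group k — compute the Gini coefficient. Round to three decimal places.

Cumulative income shares Yₖ: 0.0030, 0.0640, 0.1340, 0.2230, 0.3240, 0.4250, 0.5360, 0.6730, 0.8120, 1.0000
Σ (Xₖ−Xₖ₋₁)(Yₖ+Yₖ₋₁) = (1/10)(0.0030+0.0000) + (1/10)(0.0640+0.0030) + (1/10)(0.1340+0.0640) + (1/10)(0.2230+0.1340) + (1/10)(0.3240+0.2230) + (1/10)(0.4250+0.3240) + (1/10)(0.5360+0.4250) + (1/10)(0.6730+0.5360) + (1/10)(0.8120+0.6730) + (1/10)(1.0000+0.8120)
  = 0.0003 + 0.0067 + 0.0198 + 0.0357 + 0.0547 + 0.0749 + 0.0961 + 0.1209 + 0.1485 + 0.1812 = 0.7388
G = 1 − 0.7388 = 0.2612

0.261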